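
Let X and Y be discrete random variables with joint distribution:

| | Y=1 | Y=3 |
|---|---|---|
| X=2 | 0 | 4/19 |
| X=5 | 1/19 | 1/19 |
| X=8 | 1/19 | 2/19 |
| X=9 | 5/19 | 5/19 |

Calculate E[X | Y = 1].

58/7

P(Y = 1) = 7/19.
Σ X·P over the event = 5·(1/19) + 8·(1/19) + 9·(5/19) = 58/19.
E[X | Y = 1] = (58/19) / (7/19) = 58/7.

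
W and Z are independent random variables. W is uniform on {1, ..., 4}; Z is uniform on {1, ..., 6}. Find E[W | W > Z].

10/3

Outcomes with W > Z: (2,1), (3,1), (3,2), (4,1), (4,2), (4,3), each with probability 1/24.
E[W | W > Z] = (2 + 3 + 3 + 4 + 4 + 4) / 6 = 10/3.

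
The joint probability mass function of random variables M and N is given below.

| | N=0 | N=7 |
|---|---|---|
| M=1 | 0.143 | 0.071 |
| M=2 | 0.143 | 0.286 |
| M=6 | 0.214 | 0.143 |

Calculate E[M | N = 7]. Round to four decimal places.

P(N = 7) = 0.500.
Σ M·P over the event = 1·(0.071) + 2·(0.286) + 6·(0.143) = 1.501.
E[M | N = 7] = (1.501) / (0.500) = 3.0020.

3.0020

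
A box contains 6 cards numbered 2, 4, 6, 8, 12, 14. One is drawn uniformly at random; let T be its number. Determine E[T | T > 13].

P(T > 13) = 1/6.
Σ over the event: 14·1/6 = 7/3.
E[T | T > 13] = (7/3) / (1/6) = 14.

14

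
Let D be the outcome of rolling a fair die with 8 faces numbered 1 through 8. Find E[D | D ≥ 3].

Given D ≥ 3, D is equally likely to be any of {3, 4, 5, 6, 7, 8}.
E[D | D ≥ 3] = (3 + 4 + 5 + 6 + 7 + 8) / 6 = 11/2.

11/2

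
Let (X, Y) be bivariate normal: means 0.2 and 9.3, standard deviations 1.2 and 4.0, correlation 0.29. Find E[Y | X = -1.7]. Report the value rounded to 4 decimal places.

E[Y | X=x] = μ_Y + ρ(σ_Y/σ_X)(x − μ_X) for jointly normal variables.
E[Y | X=-1.7] = 9.3 + (0.29)·(4.0/1.2)·(-1.7 − (0.2)) = 9.3 + (0.96667)·(-1.9) = 7.4633.

7.4633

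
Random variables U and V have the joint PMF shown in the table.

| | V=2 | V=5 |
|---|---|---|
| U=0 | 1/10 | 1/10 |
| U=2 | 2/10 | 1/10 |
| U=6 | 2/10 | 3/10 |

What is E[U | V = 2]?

16/5

P(V = 2) = 1/2.
Σ U·P over the event = 0·(1/10) + 2·(2/10) + 6·(2/10) = 8/5.
E[U | V = 2] = (8/5) / (1/2) = 16/5.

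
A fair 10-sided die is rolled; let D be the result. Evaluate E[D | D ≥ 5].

Given D ≥ 5, D is equally likely to be any of {5, 6, 7, 8, 9, 10}.
E[D | D ≥ 5] = (5 + 6 + 7 + 8 + 9 + 10) / 6 = 15/2.

15/2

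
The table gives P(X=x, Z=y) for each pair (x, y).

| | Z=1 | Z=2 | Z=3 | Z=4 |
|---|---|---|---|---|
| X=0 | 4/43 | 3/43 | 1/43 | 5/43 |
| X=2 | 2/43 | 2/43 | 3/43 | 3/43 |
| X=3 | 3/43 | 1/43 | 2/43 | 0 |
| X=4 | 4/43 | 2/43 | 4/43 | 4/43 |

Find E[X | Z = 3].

14/5

P(Z = 3) = 10/43.
Σ X·P over the event = 0·(1/43) + 2·(3/43) + 3·(2/43) + 4·(4/43) = 28/43.
E[X | Z = 3] = (28/43) / (10/43) = 14/5.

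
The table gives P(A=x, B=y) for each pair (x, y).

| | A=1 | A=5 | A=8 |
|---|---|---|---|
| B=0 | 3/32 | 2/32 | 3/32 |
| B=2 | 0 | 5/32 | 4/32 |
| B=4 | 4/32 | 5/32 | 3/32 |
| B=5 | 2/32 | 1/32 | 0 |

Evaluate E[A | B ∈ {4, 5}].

P(B ∈ {4, 5}) = 15/32.
Σ A·P over the event = 1·(4/32) + 1·(2/32) + 5·(5/32) + 5·(1/32) + 8·(3/32) = 15/8.
E[A | B ∈ {4, 5}] = (15/8) / (15/32) = 4.

4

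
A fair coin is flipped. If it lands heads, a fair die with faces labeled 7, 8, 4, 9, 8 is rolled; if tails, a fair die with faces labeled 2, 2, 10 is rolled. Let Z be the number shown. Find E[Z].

E[Z | heads] = (7+8+4+9+8)/5 = 36/5.
E[Z | tails] = (2+2+10)/3 = 14/3.
E[Z] = (1/2)·(36/5) + (1/2)·(14/3) = 89/15.

89/15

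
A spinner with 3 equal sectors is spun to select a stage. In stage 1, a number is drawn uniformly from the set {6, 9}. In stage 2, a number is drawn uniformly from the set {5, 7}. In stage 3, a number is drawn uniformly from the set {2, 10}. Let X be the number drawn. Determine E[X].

13/2

E[X | stage 1] = (6+9)/2 = 15/2.
E[X | stage 2] = (5+7)/2 = 6.
E[X | stage 3] = (2+10)/2 = 6.
E[X] = (1/3)·(15/2) + (1/3)·(6) + (1/3)·(6) = 13/2.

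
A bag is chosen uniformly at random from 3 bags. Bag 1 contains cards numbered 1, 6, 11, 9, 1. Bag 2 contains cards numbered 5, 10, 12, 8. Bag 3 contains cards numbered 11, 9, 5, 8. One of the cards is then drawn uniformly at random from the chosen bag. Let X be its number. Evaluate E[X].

E[X | bag 1] = (1+6+11+9+1)/5 = 28/5.
E[X | bag 2] = (5+10+12+8)/4 = 35/4.
E[X | bag 3] = (11+9+5+8)/4 = 33/4.
E[X] = (1/3)·(28/5) + (1/3)·(35/4) + (1/3)·(33/4) = 113/15.

113/15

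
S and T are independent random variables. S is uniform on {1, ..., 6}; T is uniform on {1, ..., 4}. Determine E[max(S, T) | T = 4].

P(T = 4) = 1/4.
Summing max(S,T)·P(x,y) over outcomes with T = 4 gives 9/8.
E[max(S, T) | T = 4] = (9/8) / (1/4) = 9/2.

9/2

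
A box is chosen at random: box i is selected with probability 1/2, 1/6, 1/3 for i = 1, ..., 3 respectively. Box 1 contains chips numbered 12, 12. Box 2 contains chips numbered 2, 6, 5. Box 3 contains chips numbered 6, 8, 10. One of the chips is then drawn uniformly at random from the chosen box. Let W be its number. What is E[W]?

169/18

E[W | box 1] = (12+12)/2 = 12.
E[W | box 2] = (2+6+5)/3 = 13/3.
E[W | box 3] = (6+8+10)/3 = 8.
E[W] = (1/2)·(12) + (1/6)·(13/3) + (1/3)·(8) = 169/18.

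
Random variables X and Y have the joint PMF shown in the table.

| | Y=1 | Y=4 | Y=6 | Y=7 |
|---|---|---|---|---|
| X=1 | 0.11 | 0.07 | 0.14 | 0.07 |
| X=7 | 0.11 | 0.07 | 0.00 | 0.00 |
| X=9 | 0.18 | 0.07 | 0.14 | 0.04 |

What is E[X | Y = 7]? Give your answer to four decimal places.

3.9091

P(Y = 7) = 0.11.
Σ X·P over the event = 1·(0.07) + 9·(0.04) = 0.43.
E[X | Y = 7] = (0.43) / (0.11) = 3.9091.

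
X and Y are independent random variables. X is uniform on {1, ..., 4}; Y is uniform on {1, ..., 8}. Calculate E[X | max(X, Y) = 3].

Outcomes with max(X, Y) = 3: (1,3), (2,3), (3,1), (3,2), (3,3), each with probability 1/32.
E[X | max(X, Y) = 3] = (1 + 2 + 3 + 3 + 3) / 5 = 12/5.

12/5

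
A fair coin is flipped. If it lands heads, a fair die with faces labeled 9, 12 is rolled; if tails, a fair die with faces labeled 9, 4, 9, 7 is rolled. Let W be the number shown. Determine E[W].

71/8

E[W | heads] = (9+12)/2 = 21/2.
E[W | tails] = (9+4+9+7)/4 = 29/4.
E[W] = (1/2)·(21/2) + (1/2)·(29/4) = 71/8.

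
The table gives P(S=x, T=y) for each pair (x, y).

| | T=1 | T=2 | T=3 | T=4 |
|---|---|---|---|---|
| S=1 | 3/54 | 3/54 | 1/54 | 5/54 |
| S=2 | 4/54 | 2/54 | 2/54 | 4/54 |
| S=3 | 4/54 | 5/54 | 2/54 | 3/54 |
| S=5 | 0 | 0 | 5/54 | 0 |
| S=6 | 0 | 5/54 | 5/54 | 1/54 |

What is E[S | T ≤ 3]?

P(T ≤ 3) = 41/54.
Summing S·P(S=x,T=y) over the conditioning event gives 47/18.
E[S | T ≤ 3] = (47/18) / (41/54) = 141/41.

141/41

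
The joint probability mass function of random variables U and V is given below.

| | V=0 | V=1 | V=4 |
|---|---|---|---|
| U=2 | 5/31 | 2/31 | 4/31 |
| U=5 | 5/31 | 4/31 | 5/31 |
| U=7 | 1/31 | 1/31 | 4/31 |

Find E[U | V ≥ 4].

P(V ≥ 4) = 13/31.
Σ U·P over the event = 2·(4/31) + 5·(5/31) + 7·(4/31) = 61/31.
E[U | V ≥ 4] = (61/31) / (13/31) = 61/13.

61/13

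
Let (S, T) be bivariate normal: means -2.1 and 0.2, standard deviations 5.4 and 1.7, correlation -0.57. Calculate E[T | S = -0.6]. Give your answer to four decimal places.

-0.0692

The regression of T on S has slope ρ·σ_T/σ_S and passes through (μ_S, μ_T).
E[T | S=-0.6] = 0.2 + (-0.57)·(1.7/5.4)·(-0.6 − (-2.1)) = 0.2 + (-0.17944)·(1.5) = -0.0692.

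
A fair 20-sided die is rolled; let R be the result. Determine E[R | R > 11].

Given R > 11, R is equally likely to be any of {12, 13, 14, 15, 16, 17, 18, 19, 20}.
E[R | R > 11] = (12 + 13 + 14 + 15 + 16 + 17 + 18 + 19 + 20) / 9 = 16.

16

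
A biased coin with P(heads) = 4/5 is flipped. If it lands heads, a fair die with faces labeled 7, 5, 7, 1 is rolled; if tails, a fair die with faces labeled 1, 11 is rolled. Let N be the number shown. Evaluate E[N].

E[N | heads] = (7+5+7+1)/4 = 5.
E[N | tails] = (1+11)/2 = 6.
By the law of total expectation,
E[N] = (4/5)·(5) + (1/5)·(6) = 26/5.

26/5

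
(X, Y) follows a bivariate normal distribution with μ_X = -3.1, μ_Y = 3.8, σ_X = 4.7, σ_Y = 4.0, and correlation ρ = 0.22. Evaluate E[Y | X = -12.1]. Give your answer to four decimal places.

E[Y | X=x] = μ_Y + ρ(σ_Y/σ_X)(x − μ_X) for jointly normal variables.
E[Y | X=-12.1] = 3.8 + (0.22)·(4.0/4.7)·(-12.1 − (-3.1)) = 3.8 + (0.18723)·(-9) = 2.1149.

2.1149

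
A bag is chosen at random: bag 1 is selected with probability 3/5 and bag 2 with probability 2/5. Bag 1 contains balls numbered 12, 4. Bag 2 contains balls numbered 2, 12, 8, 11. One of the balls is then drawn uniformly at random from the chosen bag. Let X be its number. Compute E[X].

81/10

E[X | bag 1] = (12+4)/2 = 8.
E[X | bag 2] = (2+12+8+11)/4 = 33/4.
By the law of total expectation,
E[X] = (3/5)·(8) + (2/5)·(33/4) = 81/10.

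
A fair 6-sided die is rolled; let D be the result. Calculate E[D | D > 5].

Given D > 5, D is equally likely to be any of {6}.
E[D | D > 5] = (6) / 1 = 6.

6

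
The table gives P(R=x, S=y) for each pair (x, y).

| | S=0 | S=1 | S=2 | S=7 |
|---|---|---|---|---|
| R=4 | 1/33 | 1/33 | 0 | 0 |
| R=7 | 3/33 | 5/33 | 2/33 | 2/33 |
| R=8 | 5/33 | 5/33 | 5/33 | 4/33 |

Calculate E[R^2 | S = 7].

59

P(S = 7) = 2/11.
Summing R^2·P(R=x,S=y) over the conditioning event gives 118/11.
E[R^2 | S = 7] = (118/11) / (2/11) = 59.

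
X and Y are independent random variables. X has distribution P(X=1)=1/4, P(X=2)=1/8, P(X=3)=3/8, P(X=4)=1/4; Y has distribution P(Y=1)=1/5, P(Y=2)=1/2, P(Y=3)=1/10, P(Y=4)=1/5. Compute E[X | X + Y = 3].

P(X + Y = 3) = 3/20.
Summing X·P(x,y) over outcomes with X + Y = 3 gives 7/40.
E[X | X + Y = 3] = (7/40) / (3/20) = 7/6.

7/6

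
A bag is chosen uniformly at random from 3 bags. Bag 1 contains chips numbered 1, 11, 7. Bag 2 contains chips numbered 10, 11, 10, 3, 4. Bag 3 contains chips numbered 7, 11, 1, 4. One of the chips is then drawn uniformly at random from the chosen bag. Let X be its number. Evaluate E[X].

E[X | bag 1] = (1+11+7)/3 = 19/3.
E[X | bag 2] = (10+11+10+3+4)/5 = 38/5.
E[X | bag 3] = (7+11+1+4)/4 = 23/4.
E[X] = (1/3)·(19/3) + (1/3)·(38/5) + (1/3)·(23/4) = 1181/180.

1181/180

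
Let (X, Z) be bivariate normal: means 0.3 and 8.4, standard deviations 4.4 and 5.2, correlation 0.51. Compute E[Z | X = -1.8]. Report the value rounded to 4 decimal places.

For a bivariate normal, E[Z | X=x] = μ_Z + ρ·(σ_Z/σ_X)·(x − μ_X).
E[Z | X=-1.8] = 8.4 + (0.51)·(5.2/4.4)·(-1.8 − (0.3)) = 8.4 + (0.60273)·(-2.1) = 7.1343.

7.1343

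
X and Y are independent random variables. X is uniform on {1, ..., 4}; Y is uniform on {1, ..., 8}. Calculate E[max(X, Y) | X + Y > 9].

22/3

Outcomes with X + Y > 9: (2,8), (3,7), (3,8), (4,6), (4,7), (4,8), each with probability 1/32.
E[max(X, Y) | X + Y > 9] = (8 + 7 + 8 + 6 + 7 + 8) / 6 = 22/3.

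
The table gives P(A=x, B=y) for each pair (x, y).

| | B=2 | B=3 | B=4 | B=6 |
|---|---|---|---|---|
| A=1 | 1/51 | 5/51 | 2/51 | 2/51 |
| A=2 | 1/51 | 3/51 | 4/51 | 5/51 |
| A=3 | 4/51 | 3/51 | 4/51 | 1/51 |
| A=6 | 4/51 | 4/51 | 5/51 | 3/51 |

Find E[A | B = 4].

52/15

P(B = 4) = 5/17.
Summing A·P(A=x,B=y) over the conditioning event gives 52/51.
E[A | B = 4] = (52/51) / (5/17) = 52/15.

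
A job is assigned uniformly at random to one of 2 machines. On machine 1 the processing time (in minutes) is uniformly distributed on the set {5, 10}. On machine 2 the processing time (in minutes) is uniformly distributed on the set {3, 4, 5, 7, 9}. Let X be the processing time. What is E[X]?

E[X | machine 1] = (5+10)/2 = 15/2.
E[X | machine 2] = (3+4+5+7+9)/5 = 28/5.
By the law of total expectation,
E[X] = (1/2)·(15/2) + (1/2)·(28/5) = 131/20.

131/20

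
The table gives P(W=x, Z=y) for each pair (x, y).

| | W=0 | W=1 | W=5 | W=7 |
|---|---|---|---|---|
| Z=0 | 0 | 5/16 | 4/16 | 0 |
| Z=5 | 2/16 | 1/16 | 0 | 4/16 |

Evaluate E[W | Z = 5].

29/7

P(Z = 5) = 7/16.
Σ W·P over the event = 0·(2/16) + 1·(1/16) + 7·(4/16) = 29/16.
E[W | Z = 5] = (29/16) / (7/16) = 29/7.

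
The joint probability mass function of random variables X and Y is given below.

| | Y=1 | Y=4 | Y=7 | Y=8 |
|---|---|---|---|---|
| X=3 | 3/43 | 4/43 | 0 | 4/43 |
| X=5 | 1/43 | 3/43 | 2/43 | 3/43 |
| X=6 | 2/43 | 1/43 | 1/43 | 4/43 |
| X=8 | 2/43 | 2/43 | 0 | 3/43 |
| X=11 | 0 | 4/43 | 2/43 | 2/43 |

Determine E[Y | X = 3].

P(X = 3) = 11/43.
Summing Y·P(X=x,Y=y) over the conditioning event gives 51/43.
E[Y | X = 3] = (51/43) / (11/43) = 51/11.

51/11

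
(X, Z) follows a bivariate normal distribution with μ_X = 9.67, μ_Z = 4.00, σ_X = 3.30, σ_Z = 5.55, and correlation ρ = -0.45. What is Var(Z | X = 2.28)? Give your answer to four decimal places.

24.5650

The conditional variance in a bivariate normal is σ_Z²(1 − ρ²), independent of x.
Var(Z | X=2.28) = (5.55)²·(1 − (-0.45)²) = 30.8025·0.7975 = 24.5650.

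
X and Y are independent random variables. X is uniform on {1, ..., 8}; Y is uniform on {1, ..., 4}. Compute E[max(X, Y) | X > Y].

62/11

P(X > Y) = 11/16.
Summing max(X,Y)·P(x,y) over outcomes with X > Y gives 31/8.
E[max(X, Y) | X > Y] = (31/8) / (11/16) = 62/11.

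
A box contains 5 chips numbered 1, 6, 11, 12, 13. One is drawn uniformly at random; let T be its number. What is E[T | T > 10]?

12

P(T > 10) = 3/5.
Σ over the event: 11·1/5 + 12·1/5 + 13·1/5 = 36/5.
E[T | T > 10] = (36/5) / (3/5) = 12.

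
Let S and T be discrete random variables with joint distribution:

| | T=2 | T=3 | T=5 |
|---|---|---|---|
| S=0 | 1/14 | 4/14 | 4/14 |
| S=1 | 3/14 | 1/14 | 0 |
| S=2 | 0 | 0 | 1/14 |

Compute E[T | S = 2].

5

P(S = 2) = 1/14.
Σ T·P over the event = 5·(1/14) = 5/14.
E[T | S = 2] = (5/14) / (1/14) = 5.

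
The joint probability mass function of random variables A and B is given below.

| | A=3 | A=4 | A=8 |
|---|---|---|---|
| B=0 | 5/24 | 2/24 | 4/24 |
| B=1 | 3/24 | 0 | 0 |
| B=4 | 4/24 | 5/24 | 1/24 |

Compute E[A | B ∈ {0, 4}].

P(B ∈ {0, 4}) = 7/8.
Summing A·P(A=x,B=y) over the conditioning event gives 95/24.
E[A | B ∈ {0, 4}] = (95/24) / (7/8) = 95/21.

95/21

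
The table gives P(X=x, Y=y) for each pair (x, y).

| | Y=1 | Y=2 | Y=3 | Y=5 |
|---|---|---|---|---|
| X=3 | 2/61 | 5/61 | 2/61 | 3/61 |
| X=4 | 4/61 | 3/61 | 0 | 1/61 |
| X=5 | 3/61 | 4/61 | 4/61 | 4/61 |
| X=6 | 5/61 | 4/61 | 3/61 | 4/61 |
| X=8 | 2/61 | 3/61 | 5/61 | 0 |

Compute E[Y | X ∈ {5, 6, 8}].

108/41

P(X ∈ {5, 6, 8}) = 41/61.
Summing Y·P(X=x,Y=y) over the conditioning event gives 108/61.
E[Y | X ∈ {5, 6, 8}] = (108/61) / (41/61) = 108/41.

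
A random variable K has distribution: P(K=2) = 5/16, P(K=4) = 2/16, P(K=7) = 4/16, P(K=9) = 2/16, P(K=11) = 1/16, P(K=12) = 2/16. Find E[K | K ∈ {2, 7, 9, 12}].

P(K ∈ {2, 7, 9, 12}) = 13/16.
Σ over the event: 2·5/16 + 7·1/4 + 9·1/8 + 12·1/8 = 5.
E[K | K ∈ {2, 7, 9, 12}] = (5) / (13/16) = 80/13.

80/13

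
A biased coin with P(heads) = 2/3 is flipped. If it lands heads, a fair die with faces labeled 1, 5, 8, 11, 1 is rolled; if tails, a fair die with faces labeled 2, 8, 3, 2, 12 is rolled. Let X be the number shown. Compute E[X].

E[X | heads] = (1+5+8+11+1)/5 = 26/5.
E[X | tails] = (2+8+3+2+12)/5 = 27/5.
E[X] = (2/3)·(26/5) + (1/3)·(27/5) = 79/15.

79/15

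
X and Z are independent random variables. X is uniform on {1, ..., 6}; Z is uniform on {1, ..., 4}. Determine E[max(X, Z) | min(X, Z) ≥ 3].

37/8

Outcomes with min(X, Z) ≥ 3: (3,3), (3,4), (4,3), (4,4), (5,3), (5,4), (6,3), (6,4), each with probability 1/24.
E[max(X, Z) | min(X, Z) ≥ 3] = (3 + 4 + 4 + 4 + 5 + 5 + 6 + 6) / 8 = 37/8.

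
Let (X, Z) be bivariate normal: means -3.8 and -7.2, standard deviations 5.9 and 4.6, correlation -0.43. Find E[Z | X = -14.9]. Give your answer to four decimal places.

The regression of Z on X has slope ρ·σ_Z/σ_X and passes through (μ_X, μ_Z).
E[Z | X=-14.9] = -7.2 + (-0.43)·(4.6/5.9)·(-14.9 − (-3.8)) = -7.2 + (-0.33525)·(-11.1) = -3.4787.

-3.4787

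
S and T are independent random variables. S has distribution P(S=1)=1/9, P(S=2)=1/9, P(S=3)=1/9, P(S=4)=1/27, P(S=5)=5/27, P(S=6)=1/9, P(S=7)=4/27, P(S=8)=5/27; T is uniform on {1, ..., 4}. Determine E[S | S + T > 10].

54/7

P(S + T > 10) = 7/54.
Summing S·P(x,y) over outcomes with S + T > 10 gives 1.
E[S | S + T > 10] = (1) / (7/54) = 54/7.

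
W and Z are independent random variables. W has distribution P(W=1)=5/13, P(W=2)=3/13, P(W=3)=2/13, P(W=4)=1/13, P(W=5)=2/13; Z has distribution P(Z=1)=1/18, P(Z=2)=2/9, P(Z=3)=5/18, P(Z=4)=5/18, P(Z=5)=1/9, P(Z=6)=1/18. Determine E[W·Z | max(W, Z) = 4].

P(max(W, Z) = 4) = 5/18.
Summing WZ·P(x,y) over outcomes with max(W, Z) = 4 gives 86/39.
E[W·Z | max(W, Z) = 4] = (86/39) / (5/18) = 516/65.

516/65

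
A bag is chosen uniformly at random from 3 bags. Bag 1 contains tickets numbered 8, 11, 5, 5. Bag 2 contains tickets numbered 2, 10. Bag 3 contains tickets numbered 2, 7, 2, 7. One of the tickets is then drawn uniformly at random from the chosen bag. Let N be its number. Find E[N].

71/12

E[N | bag 1] = (8+11+5+5)/4 = 29/4.
E[N | bag 2] = (2+10)/2 = 6.
E[N | bag 3] = (2+7+2+7)/4 = 9/2.
E[N] = (1/3)·(29/4) + (1/3)·(6) + (1/3)·(9/2) = 71/12.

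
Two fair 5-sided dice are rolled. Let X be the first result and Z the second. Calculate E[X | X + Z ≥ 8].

13/3

Outcomes with X + Z ≥ 8: (3,5), (4,4), (4,5), (5,3), (5,4), (5,5), each with probability 1/25.
E[X | X + Z ≥ 8] = (3 + 4 + 4 + 5 + 5 + 5) / 6 = 13/3.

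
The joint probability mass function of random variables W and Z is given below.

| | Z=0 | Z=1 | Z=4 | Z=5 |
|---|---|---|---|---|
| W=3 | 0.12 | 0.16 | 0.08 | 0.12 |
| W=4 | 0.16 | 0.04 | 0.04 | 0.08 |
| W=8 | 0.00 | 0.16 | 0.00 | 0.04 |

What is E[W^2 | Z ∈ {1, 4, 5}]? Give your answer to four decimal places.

25.8333

P(Z ∈ {1, 4, 5}) = 0.72.
Σ W^2·P over the event = 9·(0.16) + 9·(0.08) + 9·(0.12) + 16·(0.04) + 16·(0.04) + 16·(0.08) + 64·(0.16) + 64·(0.04) = 18.60.
E[W^2 | Z ∈ {1, 4, 5}] = (18.60) / (0.72) = 25.8333.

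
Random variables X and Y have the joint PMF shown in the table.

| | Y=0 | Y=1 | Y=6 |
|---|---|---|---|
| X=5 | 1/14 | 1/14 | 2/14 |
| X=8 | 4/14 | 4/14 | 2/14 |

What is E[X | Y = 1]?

P(Y = 1) = 5/14.
Σ X·P over the event = 5·(1/14) + 8·(4/14) = 37/14.
E[X | Y = 1] = (37/14) / (5/14) = 37/5.

37/5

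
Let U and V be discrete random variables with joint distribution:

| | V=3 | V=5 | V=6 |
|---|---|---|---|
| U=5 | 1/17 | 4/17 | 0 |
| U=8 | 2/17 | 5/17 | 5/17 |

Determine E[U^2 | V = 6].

P(V = 6) = 5/17.
Σ U^2·P over the event = 64·(5/17) = 320/17.
E[U^2 | V = 6] = (320/17) / (5/17) = 64.

64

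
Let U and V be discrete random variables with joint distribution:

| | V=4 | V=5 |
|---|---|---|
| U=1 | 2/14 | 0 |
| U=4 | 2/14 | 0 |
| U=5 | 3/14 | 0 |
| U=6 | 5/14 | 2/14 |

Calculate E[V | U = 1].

P(U = 1) = 1/7.
Σ V·P over the event = 4·(2/14) = 4/7.
E[V | U = 1] = (4/7) / (1/7) = 4.

4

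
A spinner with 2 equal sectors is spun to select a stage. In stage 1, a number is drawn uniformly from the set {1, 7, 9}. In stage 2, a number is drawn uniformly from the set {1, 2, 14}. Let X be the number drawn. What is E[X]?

E[X | stage 1] = (1+7+9)/3 = 17/3.
E[X | stage 2] = (1+2+14)/3 = 17/3.
E[X] = (1/2)·(17/3) + (1/2)·(17/3) = 17/3.

17/3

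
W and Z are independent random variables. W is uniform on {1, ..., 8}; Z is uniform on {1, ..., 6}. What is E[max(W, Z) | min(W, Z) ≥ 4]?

94/15

P(min(W, Z) ≥ 4) = 5/16.
Summing max(W,Z)·P(x,y) over outcomes with min(W, Z) ≥ 4 gives 47/24.
E[max(W, Z) | min(W, Z) ≥ 4] = (47/24) / (5/16) = 94/15.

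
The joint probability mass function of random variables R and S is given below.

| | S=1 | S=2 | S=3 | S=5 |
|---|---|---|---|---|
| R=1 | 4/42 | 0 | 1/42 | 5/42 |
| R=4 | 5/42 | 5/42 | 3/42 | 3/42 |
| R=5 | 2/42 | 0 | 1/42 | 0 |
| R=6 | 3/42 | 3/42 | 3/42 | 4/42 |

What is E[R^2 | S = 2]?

P(S = 2) = 4/21.
Σ R^2·P over the event = 16·(5/42) + 36·(3/42) = 94/21.
E[R^2 | S = 2] = (94/21) / (4/21) = 47/2.

47/2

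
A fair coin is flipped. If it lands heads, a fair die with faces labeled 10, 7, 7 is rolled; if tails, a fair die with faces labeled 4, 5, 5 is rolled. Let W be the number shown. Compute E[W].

19/3

E[W | heads] = (10+7+7)/3 = 8.
E[W | tails] = (4+5+5)/3 = 14/3.
E[W] = (1/2)·(8) + (1/2)·(14/3) = 19/3.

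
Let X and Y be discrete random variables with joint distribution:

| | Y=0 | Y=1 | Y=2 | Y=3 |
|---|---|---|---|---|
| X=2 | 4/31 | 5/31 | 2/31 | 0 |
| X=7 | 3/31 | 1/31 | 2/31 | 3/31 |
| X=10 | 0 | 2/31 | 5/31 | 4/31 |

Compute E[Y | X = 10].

P(X = 10) = 11/31.
Summing Y·P(X=x,Y=y) over the conditioning event gives 24/31.
E[Y | X = 10] = (24/31) / (11/31) = 24/11.

24/11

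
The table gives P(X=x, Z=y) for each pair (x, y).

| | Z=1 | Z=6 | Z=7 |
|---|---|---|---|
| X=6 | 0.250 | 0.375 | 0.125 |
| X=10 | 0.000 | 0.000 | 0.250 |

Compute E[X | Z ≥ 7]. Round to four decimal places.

P(Z ≥ 7) = 0.375.
Σ X·P over the event = 6·(0.125) + 10·(0.250) = 3.250.
E[X | Z ≥ 7] = (3.250) / (0.375) = 8.6667.

8.6667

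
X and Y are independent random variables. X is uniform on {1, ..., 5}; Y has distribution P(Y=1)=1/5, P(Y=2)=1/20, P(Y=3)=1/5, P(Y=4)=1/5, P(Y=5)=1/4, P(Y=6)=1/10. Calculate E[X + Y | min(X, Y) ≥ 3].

25/3

P(min(X, Y) ≥ 3) = 9/20.
Summing (X+Y)·P(x,y) over outcomes with min(X, Y) ≥ 3 gives 15/4.
E[X + Y | min(X, Y) ≥ 3] = (15/4) / (9/20) = 25/3.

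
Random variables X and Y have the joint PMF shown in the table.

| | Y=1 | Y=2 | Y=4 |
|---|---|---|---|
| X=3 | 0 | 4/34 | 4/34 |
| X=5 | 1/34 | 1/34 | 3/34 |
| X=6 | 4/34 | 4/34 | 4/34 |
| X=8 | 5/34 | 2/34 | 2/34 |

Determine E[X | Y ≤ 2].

P(Y ≤ 2) = 21/34.
Σ X·P over the event = 3·(4/34) + 5·(1/34) + 5·(1/34) + 6·(4/34) + 6·(4/34) + 8·(5/34) + 8·(2/34) = 63/17.
E[X | Y ≤ 2] = (63/17) / (21/34) = 6.

6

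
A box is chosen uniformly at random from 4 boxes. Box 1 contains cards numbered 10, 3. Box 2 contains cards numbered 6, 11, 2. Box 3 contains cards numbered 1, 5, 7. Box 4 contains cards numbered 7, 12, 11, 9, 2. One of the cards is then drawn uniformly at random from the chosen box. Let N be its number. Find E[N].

E[N | box 1] = (10+3)/2 = 13/2.
E[N | box 2] = (6+11+2)/3 = 19/3.
E[N | box 3] = (1+5+7)/3 = 13/3.
E[N | box 4] = (7+12+11+9+2)/5 = 41/5.
By the law of total expectation,
E[N] = (1/4)·(13/2) + (1/4)·(19/3) + (1/4)·(13/3) + (1/4)·(41/5) = 761/120.

761/120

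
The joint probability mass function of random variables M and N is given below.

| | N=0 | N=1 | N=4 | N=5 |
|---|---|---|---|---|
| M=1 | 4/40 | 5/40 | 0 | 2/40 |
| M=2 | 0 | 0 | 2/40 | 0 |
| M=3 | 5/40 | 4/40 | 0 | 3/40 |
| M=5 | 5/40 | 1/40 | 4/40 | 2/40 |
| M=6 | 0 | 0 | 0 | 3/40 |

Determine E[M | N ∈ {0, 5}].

P(N ∈ {0, 5}) = 3/5.
Summing M·P(M=x,N=y) over the conditioning event gives 83/40.
E[M | N ∈ {0, 5}] = (83/40) / (3/5) = 83/24.

83/24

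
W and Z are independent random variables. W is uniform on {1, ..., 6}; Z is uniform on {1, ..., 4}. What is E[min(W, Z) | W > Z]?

15/7

P(W > Z) = 7/12.
Summing min(W,Z)·P(x,y) over outcomes with W > Z gives 5/4.
E[min(W, Z) | W > Z] = (5/4) / (7/12) = 15/7.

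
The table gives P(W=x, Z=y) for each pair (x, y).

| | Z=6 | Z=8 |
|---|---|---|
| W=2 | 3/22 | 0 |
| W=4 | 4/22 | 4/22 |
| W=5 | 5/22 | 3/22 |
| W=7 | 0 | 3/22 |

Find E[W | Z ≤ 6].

47/12

P(Z ≤ 6) = 6/11.
Σ W·P over the event = 2·(3/22) + 4·(4/22) + 5·(5/22) = 47/22.
E[W | Z ≤ 6] = (47/22) / (6/11) = 47/12.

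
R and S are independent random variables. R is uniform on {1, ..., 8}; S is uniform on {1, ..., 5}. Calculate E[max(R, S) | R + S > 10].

22/3

Outcomes with R + S > 10: (6,5), (7,4), (7,5), (8,3), (8,4), (8,5), each with probability 1/40.
E[max(R, S) | R + S > 10] = (6 + 7 + 7 + 8 + 8 + 8) / 6 = 22/3.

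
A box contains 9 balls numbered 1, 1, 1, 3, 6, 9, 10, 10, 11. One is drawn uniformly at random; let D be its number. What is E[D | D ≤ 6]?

P(D ≤ 6) = 5/9.
Σ over the event: 1·1/3 + 3·1/9 + 6·1/9 = 4/3.
E[D | D ≤ 6] = (4/3) / (5/9) = 12/5.

12/5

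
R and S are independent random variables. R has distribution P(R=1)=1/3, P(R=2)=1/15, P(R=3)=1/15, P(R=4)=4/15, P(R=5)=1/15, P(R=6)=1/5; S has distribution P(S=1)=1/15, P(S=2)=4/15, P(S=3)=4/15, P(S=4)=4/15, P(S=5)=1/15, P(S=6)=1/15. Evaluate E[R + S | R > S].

735/97

P(R > S) = 97/225.
Summing (R+S)·P(x,y) over outcomes with R > S gives 49/15.
E[R + S | R > S] = (49/15) / (97/225) = 735/97.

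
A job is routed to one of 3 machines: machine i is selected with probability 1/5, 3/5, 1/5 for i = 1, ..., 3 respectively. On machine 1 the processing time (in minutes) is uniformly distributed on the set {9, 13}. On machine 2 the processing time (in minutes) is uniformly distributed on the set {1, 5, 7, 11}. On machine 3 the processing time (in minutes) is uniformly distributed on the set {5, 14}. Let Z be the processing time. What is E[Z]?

77/10

E[Z | machine 1] = (9+13)/2 = 11.
E[Z | machine 2] = (1+5+7+11)/4 = 6.
E[Z | machine 3] = (5+14)/2 = 19/2.
E[Z] = (1/5)·(11) + (3/5)·(6) + (1/5)·(19/2) = 77/10.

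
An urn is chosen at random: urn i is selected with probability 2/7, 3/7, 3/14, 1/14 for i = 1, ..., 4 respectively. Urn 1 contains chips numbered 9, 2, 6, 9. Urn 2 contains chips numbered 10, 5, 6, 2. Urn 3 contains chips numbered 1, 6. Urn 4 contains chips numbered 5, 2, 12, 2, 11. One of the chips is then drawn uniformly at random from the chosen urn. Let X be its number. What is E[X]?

E[X | urn 1] = (9+2+6+9)/4 = 13/2.
E[X | urn 2] = (10+5+6+2)/4 = 23/4.
E[X | urn 3] = (1+6)/2 = 7/2.
E[X | urn 4] = (5+2+12+2+11)/5 = 32/5.
By the law of total expectation,
E[X] = (2/7)·(13/2) + (3/7)·(23/4) + (3/14)·(7/2) + (1/14)·(32/5) = 387/70.

387/70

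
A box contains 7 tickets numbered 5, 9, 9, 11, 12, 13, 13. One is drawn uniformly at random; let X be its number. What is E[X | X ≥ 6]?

P(X ≥ 6) = 6/7.
Σ over the event: 9·2/7 + 11·1/7 + 12·1/7 + 13·2/7 = 67/7.
E[X | X ≥ 6] = (67/7) / (6/7) = 67/6.

67/6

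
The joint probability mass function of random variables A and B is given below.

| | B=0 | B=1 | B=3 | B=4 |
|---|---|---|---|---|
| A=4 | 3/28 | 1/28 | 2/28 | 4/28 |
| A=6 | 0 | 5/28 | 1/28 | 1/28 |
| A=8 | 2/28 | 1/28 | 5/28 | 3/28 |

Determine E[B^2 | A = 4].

P(A = 4) = 5/14.
Σ B^2·P over the event = 0·(3/28) + 1·(1/28) + 9·(2/28) + 16·(4/28) = 83/28.
E[B^2 | A = 4] = (83/28) / (5/14) = 83/10.

83/10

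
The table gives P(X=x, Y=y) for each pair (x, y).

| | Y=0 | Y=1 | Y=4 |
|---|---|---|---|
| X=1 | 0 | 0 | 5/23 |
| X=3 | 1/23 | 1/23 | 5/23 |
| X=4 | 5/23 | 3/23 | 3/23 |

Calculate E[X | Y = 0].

23/6

P(Y = 0) = 6/23.
Σ X·P over the event = 3·(1/23) + 4·(5/23) = 1.
E[X | Y = 0] = (1) / (6/23) = 23/6.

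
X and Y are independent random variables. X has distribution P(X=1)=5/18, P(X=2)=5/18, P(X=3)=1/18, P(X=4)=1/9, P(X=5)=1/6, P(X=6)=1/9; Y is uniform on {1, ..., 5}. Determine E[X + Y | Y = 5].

143/18

P(Y = 5) = 1/5.
Summing (X+Y)·P(x,y) over outcomes with Y = 5 gives 143/90.
E[X + Y | Y = 5] = (143/90) / (1/5) = 143/18.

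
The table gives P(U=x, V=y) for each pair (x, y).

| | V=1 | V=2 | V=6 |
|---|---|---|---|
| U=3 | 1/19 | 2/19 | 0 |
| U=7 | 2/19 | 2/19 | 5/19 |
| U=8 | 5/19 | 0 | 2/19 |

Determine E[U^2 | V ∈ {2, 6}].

P(V ∈ {2, 6}) = 11/19.
Summing U^2·P(U=x,V=y) over the conditioning event gives 489/19.
E[U^2 | V ∈ {2, 6}] = (489/19) / (11/19) = 489/11.

489/11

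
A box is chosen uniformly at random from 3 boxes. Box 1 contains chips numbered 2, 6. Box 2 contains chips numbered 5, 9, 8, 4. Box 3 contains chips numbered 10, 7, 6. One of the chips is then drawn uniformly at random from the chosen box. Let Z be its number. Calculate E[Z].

109/18

E[Z | box 1] = (2+6)/2 = 4.
E[Z | box 2] = (5+9+8+4)/4 = 13/2.
E[Z | box 3] = (10+7+6)/3 = 23/3.
By the law of total expectation,
E[Z] = (1/3)·(4) + (1/3)·(13/2) + (1/3)·(23/3) = 109/18.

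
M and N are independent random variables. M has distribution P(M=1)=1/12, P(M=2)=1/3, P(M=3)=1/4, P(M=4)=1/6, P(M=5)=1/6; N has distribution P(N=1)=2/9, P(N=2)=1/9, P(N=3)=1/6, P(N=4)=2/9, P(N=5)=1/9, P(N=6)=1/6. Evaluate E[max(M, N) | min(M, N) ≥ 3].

397/84

P(min(M, N) ≥ 3) = 7/18.
Summing max(M,N)·P(x,y) over outcomes with min(M, N) ≥ 3 gives 397/216.
E[max(M, N) | min(M, N) ≥ 3] = (397/216) / (7/18) = 397/84.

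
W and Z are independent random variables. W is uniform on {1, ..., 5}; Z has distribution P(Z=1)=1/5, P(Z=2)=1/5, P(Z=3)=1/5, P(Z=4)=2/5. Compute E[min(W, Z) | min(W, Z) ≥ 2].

45/16

P(min(W, Z) ≥ 2) = 16/25.
Summing min(W,Z)·P(x,y) over outcomes with min(W, Z) ≥ 2 gives 9/5.
E[min(W, Z) | min(W, Z) ≥ 2] = (9/5) / (16/25) = 45/16.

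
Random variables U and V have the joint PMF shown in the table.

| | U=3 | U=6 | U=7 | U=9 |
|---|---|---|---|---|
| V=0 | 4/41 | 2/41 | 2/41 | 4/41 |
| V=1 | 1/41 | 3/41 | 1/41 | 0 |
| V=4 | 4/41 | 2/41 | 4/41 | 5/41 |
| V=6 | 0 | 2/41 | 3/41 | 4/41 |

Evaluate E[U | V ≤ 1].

P(V ≤ 1) = 17/41.
Σ U·P over the event = 3·(4/41) + 3·(1/41) + 6·(2/41) + 6·(3/41) + 7·(2/41) + 7·(1/41) + 9·(4/41) = 102/41.
E[U | V ≤ 1] = (102/41) / (17/41) = 6.

6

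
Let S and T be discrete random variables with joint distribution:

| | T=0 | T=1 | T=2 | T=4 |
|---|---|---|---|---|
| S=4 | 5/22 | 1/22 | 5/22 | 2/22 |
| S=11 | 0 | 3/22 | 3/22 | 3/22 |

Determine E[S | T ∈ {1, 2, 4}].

131/17

P(T ∈ {1, 2, 4}) = 17/22.
Summing S·P(S=x,T=y) over the conditioning event gives 131/22.
E[S | T ∈ {1, 2, 4}] = (131/22) / (17/22) = 131/17.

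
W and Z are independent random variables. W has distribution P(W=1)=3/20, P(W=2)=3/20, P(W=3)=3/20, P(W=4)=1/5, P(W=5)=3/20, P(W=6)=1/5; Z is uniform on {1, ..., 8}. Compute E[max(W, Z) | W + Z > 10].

P(W + Z > 10) = 9/40.
Summing max(W,Z)·P(x,y) over outcomes with W + Z > 10 gives 51/32.
E[max(W, Z) | W + Z > 10] = (51/32) / (9/40) = 85/12.

85/12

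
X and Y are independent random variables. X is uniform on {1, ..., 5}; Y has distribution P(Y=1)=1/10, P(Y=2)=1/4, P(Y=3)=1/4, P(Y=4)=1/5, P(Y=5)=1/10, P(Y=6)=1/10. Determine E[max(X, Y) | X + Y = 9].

21/4

P(X + Y = 9) = 2/25.
Summing max(X,Y)·P(x,y) over outcomes with X + Y = 9 gives 21/50.
E[max(X, Y) | X + Y = 9] = (21/50) / (2/25) = 21/4.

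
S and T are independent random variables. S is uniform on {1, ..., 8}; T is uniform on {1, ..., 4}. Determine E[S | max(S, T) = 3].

12/5

Outcomes with max(S, T) = 3: (1,3), (2,3), (3,1), (3,2), (3,3), each with probability 1/32.
E[S | max(S, T) = 3] = (1 + 2 + 3 + 3 + 3) / 5 = 12/5.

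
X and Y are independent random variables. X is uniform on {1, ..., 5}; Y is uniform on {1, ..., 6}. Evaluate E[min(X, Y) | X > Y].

2

Outcomes with X > Y: (2,1), (3,1), (3,2), (4,1), (4,2), (4,3), (5,1), (5,2), (5,3), (5,4), each with probability 1/30.
E[min(X, Y) | X > Y] = (1 + 1 + 2 + 1 + 2 + 3 + 1 + 2 + 3 + 4) / 10 = 2.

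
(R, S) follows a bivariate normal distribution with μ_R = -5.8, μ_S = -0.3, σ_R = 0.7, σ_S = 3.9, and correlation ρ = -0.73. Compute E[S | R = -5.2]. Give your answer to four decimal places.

-2.7403

The regression of S on R has slope ρ·σ_S/σ_R and passes through (μ_R, μ_S).
E[S | R=-5.2] = -0.3 + (-0.73)·(3.9/0.7)·(-5.2 − (-5.8)) = -0.3 + (-4.0671)·(0.6) = -2.7403.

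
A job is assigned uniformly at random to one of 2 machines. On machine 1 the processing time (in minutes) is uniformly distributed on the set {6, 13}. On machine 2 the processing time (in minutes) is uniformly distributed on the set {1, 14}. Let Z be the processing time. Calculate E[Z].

E[Z | machine 1] = (6+13)/2 = 19/2.
E[Z | machine 2] = (1+14)/2 = 15/2.
E[Z] = (1/2)·(19/2) + (1/2)·(15/2) = 17/2.

17/2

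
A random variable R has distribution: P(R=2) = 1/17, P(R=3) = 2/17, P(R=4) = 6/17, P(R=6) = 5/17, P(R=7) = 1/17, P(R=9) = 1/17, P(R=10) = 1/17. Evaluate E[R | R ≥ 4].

P(R ≥ 4) = 14/17.
Σ over the event: 4·6/17 + 6·5/17 + 7·1/17 + 9·1/17 + 10·1/17 = 80/17.
E[R | R ≥ 4] = (80/17) / (14/17) = 40/7.

40/7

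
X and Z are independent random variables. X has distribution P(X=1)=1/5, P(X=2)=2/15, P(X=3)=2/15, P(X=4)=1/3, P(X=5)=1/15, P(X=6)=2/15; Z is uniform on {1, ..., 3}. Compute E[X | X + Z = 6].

31/8

P(X + Z = 6) = 8/45.
Summing X·P(x,y) over outcomes with X + Z = 6 gives 31/45.
E[X | X + Z = 6] = (31/45) / (8/45) = 31/8.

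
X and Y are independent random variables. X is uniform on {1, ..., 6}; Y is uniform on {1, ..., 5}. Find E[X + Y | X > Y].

P(X > Y) = 1/2.
Summing (X+Y)·P(x,y) over outcomes with X > Y gives 7/2.
E[X + Y | X > Y] = (7/2) / (1/2) = 7.

7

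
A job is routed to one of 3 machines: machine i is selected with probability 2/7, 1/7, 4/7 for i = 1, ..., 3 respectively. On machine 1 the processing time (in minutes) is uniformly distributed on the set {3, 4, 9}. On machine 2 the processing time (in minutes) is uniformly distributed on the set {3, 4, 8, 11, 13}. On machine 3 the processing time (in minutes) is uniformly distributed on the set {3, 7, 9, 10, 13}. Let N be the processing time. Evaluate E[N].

E[N | machine 1] = (3+4+9)/3 = 16/3.
E[N | machine 2] = (3+4+8+11+13)/5 = 39/5.
E[N | machine 3] = (3+7+9+10+13)/5 = 42/5.
By the law of total expectation,
E[N] = (2/7)·(16/3) + (1/7)·(39/5) + (4/7)·(42/5) = 781/105.

781/105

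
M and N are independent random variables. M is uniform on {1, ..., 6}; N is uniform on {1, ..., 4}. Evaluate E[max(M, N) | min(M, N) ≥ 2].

64/15

P(min(M, N) ≥ 2) = 5/8.
Summing max(M,N)·P(x,y) over outcomes with min(M, N) ≥ 2 gives 8/3.
E[max(M, N) | min(M, N) ≥ 2] = (8/3) / (5/8) = 64/15.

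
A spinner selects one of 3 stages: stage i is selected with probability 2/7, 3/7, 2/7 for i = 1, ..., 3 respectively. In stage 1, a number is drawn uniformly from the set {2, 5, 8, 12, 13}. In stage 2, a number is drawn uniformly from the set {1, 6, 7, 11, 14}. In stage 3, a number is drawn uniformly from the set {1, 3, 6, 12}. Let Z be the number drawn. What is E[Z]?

E[Z | stage 1] = (2+5+8+12+13)/5 = 8.
E[Z | stage 2] = (1+6+7+11+14)/5 = 39/5.
E[Z | stage 3] = (1+3+6+12)/4 = 11/2.
E[Z] = (2/7)·(8) + (3/7)·(39/5) + (2/7)·(11/2) = 36/5.

36/5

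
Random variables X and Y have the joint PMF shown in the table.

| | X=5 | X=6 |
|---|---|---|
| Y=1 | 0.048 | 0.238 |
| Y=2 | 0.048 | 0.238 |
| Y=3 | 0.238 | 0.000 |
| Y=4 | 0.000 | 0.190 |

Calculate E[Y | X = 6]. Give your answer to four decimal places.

2.2132

P(X = 6) = 0.666.
Σ Y·P over the event = 1·(0.238) + 2·(0.238) + 4·(0.190) = 1.474.
E[Y | X = 6] = (1.474) / (0.666) = 2.2132.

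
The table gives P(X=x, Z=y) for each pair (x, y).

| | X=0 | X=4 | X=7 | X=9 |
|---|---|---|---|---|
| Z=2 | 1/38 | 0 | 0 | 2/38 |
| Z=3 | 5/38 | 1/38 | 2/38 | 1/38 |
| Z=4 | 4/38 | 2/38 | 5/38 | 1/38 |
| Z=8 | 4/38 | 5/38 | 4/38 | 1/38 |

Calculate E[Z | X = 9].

19/5

P(X = 9) = 5/38.
Σ Z·P over the event = 2·(2/38) + 3·(1/38) + 4·(1/38) + 8·(1/38) = 1/2.
E[Z | X = 9] = (1/2) / (5/38) = 19/5.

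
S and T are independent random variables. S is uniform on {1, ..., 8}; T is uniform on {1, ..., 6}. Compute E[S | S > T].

160/27

P(S > T) = 9/16.
Summing S·P(x,y) over outcomes with S > T gives 10/3.
E[S | S > T] = (10/3) / (9/16) = 160/27.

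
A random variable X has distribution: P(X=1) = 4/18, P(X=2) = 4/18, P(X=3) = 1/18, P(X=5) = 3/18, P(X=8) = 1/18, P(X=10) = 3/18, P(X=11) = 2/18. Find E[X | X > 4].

P(X > 4) = 1/2.
Σ over the event: 5·1/6 + 8·1/18 + 10·1/6 + 11·1/9 = 25/6.
E[X | X > 4] = (25/6) / (1/2) = 25/3.

25/3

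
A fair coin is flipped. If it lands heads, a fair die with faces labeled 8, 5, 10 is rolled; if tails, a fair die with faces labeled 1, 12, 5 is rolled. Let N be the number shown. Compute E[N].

41/6

E[N | heads] = (8+5+10)/3 = 23/3.
E[N | tails] = (1+12+5)/3 = 6.
By the law of total expectation,
E[N] = (1/2)·(23/3) + (1/2)·(6) = 41/6.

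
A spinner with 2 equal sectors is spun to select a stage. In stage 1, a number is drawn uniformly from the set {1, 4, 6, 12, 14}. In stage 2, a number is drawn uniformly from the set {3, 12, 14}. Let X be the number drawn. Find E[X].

E[X | stage 1] = (1+4+6+12+14)/5 = 37/5.
E[X | stage 2] = (3+12+14)/3 = 29/3.
By the law of total expectation,
E[X] = (1/2)·(37/5) + (1/2)·(29/3) = 128/15.

128/15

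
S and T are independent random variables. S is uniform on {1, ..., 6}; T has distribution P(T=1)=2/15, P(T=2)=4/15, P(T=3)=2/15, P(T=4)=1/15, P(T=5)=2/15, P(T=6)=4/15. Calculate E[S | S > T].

55/12

P(S > T) = 2/5.
Summing S·P(x,y) over outcomes with S > T gives 11/6.
E[S | S > T] = (11/6) / (2/5) = 55/12.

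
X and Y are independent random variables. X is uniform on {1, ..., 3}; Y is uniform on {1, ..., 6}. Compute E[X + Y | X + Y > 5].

Outcomes with X + Y > 5: (1,5), (1,6), (2,4), (2,5), (2,6), (3,3), (3,4), (3,5), (3,6), each with probability 1/18.
E[X + Y | X + Y > 5] = (6 + 7 + 6 + 7 + 8 + 6 + 7 + 8 + 9) / 9 = 64/9.

64/9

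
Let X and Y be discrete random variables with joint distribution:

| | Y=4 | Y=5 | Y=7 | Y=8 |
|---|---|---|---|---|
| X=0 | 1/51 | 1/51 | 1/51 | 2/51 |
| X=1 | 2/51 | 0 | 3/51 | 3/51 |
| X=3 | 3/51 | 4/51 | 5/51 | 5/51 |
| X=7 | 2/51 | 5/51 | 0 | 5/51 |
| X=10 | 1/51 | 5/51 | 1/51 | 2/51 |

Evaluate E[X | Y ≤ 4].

P(Y ≤ 4) = 3/17.
Σ X·P over the event = 0·(1/51) + 1·(2/51) + 3·(3/51) + 7·(2/51) + 10·(1/51) = 35/51.
E[X | Y ≤ 4] = (35/51) / (3/17) = 35/9.

35/9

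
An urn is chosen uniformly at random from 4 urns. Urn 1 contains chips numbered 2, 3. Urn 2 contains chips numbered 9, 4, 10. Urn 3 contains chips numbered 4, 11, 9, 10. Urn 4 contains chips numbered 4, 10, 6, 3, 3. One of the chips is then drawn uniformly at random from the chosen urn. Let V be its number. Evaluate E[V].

E[V | urn 1] = (2+3)/2 = 5/2.
E[V | urn 2] = (9+4+10)/3 = 23/3.
E[V | urn 3] = (4+11+9+10)/4 = 17/2.
E[V | urn 4] = (4+10+6+3+3)/5 = 26/5.
By the law of total expectation,
E[V] = (1/4)·(5/2) + (1/4)·(23/3) + (1/4)·(17/2) + (1/4)·(26/5) = 179/30.

179/30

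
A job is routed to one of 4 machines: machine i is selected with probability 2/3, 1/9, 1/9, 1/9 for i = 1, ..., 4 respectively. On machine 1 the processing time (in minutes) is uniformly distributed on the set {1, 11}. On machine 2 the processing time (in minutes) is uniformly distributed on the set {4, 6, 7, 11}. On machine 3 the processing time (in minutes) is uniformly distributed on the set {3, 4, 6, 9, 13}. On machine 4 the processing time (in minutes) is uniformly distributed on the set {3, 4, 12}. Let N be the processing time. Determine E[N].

169/27

E[N | machine 1] = (1+11)/2 = 6.
E[N | machine 2] = (4+6+7+11)/4 = 7.
E[N | machine 3] = (3+4+6+9+13)/5 = 7.
E[N | machine 4] = (3+4+12)/3 = 19/3.
By the law of total expectation,
E[N] = (2/3)·(6) + (1/9)·(7) + (1/9)·(7) + (1/9)·(19/3) = 169/27.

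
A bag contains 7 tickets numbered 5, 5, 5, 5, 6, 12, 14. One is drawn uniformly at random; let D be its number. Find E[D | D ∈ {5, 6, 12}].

19/3

P(D ∈ {5, 6, 12}) = 6/7.
Σ over the event: 5·4/7 + 6·1/7 + 12·1/7 = 38/7.
E[D | D ∈ {5, 6, 12}] = (38/7) / (6/7) = 19/3.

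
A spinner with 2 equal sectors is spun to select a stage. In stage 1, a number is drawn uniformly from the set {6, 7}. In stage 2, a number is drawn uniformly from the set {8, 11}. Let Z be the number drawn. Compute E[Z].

E[Z | stage 1] = (6+7)/2 = 13/2.
E[Z | stage 2] = (8+11)/2 = 19/2.
By the law of total expectation,
E[Z] = (1/2)·(13/2) + (1/2)·(19/2) = 8.

8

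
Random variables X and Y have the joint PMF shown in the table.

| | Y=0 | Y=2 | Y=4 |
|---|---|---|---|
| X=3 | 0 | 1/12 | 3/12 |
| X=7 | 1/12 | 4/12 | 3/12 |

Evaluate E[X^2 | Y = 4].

29

P(Y = 4) = 1/2.
Σ X^2·P over the event = 9·(3/12) + 49·(3/12) = 29/2.
E[X^2 | Y = 4] = (29/2) / (1/2) = 29.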